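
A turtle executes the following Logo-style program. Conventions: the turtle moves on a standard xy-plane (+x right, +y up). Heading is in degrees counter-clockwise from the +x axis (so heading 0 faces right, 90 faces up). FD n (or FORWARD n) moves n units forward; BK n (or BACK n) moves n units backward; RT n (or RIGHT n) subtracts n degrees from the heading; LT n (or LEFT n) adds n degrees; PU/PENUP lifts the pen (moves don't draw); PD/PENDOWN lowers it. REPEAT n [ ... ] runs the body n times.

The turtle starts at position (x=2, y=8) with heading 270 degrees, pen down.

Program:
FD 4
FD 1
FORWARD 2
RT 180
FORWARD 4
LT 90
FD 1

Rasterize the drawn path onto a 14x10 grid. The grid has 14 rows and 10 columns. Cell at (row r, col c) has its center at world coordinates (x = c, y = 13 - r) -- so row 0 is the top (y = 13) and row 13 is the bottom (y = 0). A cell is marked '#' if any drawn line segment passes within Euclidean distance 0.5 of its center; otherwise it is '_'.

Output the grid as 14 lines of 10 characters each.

Segment 0: (2,8) -> (2,4)
Segment 1: (2,4) -> (2,3)
Segment 2: (2,3) -> (2,1)
Segment 3: (2,1) -> (2,5)
Segment 4: (2,5) -> (1,5)

Answer: __________
__________
__________
__________
__________
__#_______
__#_______
__#_______
_##_______
__#_______
__#_______
__#_______
__#_______
__________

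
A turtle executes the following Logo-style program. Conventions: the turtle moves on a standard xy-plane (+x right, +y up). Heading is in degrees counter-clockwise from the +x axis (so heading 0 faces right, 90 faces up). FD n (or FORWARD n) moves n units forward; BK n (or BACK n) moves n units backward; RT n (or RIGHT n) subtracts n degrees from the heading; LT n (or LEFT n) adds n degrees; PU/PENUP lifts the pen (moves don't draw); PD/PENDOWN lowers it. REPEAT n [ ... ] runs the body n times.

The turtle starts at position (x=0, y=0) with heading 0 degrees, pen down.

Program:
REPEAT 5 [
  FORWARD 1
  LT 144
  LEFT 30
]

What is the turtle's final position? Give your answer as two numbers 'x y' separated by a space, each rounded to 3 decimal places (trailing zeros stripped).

Executing turtle program step by step:
Start: pos=(0,0), heading=0, pen down
REPEAT 5 [
  -- iteration 1/5 --
  FD 1: (0,0) -> (1,0) [heading=0, draw]
  LT 144: heading 0 -> 144
  LT 30: heading 144 -> 174
  -- iteration 2/5 --
  FD 1: (1,0) -> (0.005,0.105) [heading=174, draw]
  LT 144: heading 174 -> 318
  LT 30: heading 318 -> 348
  -- iteration 3/5 --
  FD 1: (0.005,0.105) -> (0.984,-0.103) [heading=348, draw]
  LT 144: heading 348 -> 132
  LT 30: heading 132 -> 162
  -- iteration 4/5 --
  FD 1: (0.984,-0.103) -> (0.033,0.206) [heading=162, draw]
  LT 144: heading 162 -> 306
  LT 30: heading 306 -> 336
  -- iteration 5/5 --
  FD 1: (0.033,0.206) -> (0.946,-0.201) [heading=336, draw]
  LT 144: heading 336 -> 120
  LT 30: heading 120 -> 150
]
Final: pos=(0.946,-0.201), heading=150, 5 segment(s) drawn

Answer: 0.946 -0.201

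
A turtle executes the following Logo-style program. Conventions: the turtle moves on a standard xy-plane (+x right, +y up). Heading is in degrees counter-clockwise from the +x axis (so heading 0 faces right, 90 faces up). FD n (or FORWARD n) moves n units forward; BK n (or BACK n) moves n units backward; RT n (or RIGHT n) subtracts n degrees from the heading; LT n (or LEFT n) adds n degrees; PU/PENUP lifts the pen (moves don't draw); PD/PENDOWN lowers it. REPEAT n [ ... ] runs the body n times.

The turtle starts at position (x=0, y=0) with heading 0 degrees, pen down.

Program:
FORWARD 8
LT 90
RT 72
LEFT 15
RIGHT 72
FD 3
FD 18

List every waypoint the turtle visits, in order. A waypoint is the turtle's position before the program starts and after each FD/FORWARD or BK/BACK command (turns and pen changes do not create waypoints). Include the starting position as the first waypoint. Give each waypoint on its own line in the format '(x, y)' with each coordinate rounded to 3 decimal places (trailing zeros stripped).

Answer: (0, 0)
(8, 0)
(10.331, -1.888)
(24.32, -13.216)

Derivation:
Executing turtle program step by step:
Start: pos=(0,0), heading=0, pen down
FD 8: (0,0) -> (8,0) [heading=0, draw]
LT 90: heading 0 -> 90
RT 72: heading 90 -> 18
LT 15: heading 18 -> 33
RT 72: heading 33 -> 321
FD 3: (8,0) -> (10.331,-1.888) [heading=321, draw]
FD 18: (10.331,-1.888) -> (24.32,-13.216) [heading=321, draw]
Final: pos=(24.32,-13.216), heading=321, 3 segment(s) drawn
Waypoints (4 total):
(0, 0)
(8, 0)
(10.331, -1.888)
(24.32, -13.216)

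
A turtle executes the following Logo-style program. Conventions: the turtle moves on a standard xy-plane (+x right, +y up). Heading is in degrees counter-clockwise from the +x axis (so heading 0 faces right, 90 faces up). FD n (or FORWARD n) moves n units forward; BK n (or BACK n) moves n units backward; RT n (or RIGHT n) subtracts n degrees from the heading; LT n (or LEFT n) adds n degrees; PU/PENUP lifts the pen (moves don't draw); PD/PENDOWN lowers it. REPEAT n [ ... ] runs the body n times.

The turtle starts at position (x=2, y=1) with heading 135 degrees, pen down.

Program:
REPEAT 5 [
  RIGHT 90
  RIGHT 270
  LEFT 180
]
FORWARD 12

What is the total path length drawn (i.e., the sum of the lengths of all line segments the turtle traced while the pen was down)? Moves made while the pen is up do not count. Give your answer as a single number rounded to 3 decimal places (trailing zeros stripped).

Answer: 12

Derivation:
Executing turtle program step by step:
Start: pos=(2,1), heading=135, pen down
REPEAT 5 [
  -- iteration 1/5 --
  RT 90: heading 135 -> 45
  RT 270: heading 45 -> 135
  LT 180: heading 135 -> 315
  -- iteration 2/5 --
  RT 90: heading 315 -> 225
  RT 270: heading 225 -> 315
  LT 180: heading 315 -> 135
  -- iteration 3/5 --
  RT 90: heading 135 -> 45
  RT 270: heading 45 -> 135
  LT 180: heading 135 -> 315
  -- iteration 4/5 --
  RT 90: heading 315 -> 225
  RT 270: heading 225 -> 315
  LT 180: heading 315 -> 135
  -- iteration 5/5 --
  RT 90: heading 135 -> 45
  RT 270: heading 45 -> 135
  LT 180: heading 135 -> 315
]
FD 12: (2,1) -> (10.485,-7.485) [heading=315, draw]
Final: pos=(10.485,-7.485), heading=315, 1 segment(s) drawn

Segment lengths:
  seg 1: (2,1) -> (10.485,-7.485), length = 12
Total = 12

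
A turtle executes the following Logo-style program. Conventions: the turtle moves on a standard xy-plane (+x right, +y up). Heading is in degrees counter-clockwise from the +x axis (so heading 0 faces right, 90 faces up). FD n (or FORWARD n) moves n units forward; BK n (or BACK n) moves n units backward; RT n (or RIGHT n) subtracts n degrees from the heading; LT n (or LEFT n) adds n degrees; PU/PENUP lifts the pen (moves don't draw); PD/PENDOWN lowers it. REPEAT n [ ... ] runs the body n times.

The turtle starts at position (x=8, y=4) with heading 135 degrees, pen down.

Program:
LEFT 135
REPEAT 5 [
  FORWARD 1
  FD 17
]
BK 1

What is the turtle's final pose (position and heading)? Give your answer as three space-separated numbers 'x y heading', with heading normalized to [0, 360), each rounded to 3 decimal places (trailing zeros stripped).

Answer: 8 -85 270

Derivation:
Executing turtle program step by step:
Start: pos=(8,4), heading=135, pen down
LT 135: heading 135 -> 270
REPEAT 5 [
  -- iteration 1/5 --
  FD 1: (8,4) -> (8,3) [heading=270, draw]
  FD 17: (8,3) -> (8,-14) [heading=270, draw]
  -- iteration 2/5 --
  FD 1: (8,-14) -> (8,-15) [heading=270, draw]
  FD 17: (8,-15) -> (8,-32) [heading=270, draw]
  -- iteration 3/5 --
  FD 1: (8,-32) -> (8,-33) [heading=270, draw]
  FD 17: (8,-33) -> (8,-50) [heading=270, draw]
  -- iteration 4/5 --
  FD 1: (8,-50) -> (8,-51) [heading=270, draw]
  FD 17: (8,-51) -> (8,-68) [heading=270, draw]
  -- iteration 5/5 --
  FD 1: (8,-68) -> (8,-69) [heading=270, draw]
  FD 17: (8,-69) -> (8,-86) [heading=270, draw]
]
BK 1: (8,-86) -> (8,-85) [heading=270, draw]
Final: pos=(8,-85), heading=270, 11 segment(s) drawn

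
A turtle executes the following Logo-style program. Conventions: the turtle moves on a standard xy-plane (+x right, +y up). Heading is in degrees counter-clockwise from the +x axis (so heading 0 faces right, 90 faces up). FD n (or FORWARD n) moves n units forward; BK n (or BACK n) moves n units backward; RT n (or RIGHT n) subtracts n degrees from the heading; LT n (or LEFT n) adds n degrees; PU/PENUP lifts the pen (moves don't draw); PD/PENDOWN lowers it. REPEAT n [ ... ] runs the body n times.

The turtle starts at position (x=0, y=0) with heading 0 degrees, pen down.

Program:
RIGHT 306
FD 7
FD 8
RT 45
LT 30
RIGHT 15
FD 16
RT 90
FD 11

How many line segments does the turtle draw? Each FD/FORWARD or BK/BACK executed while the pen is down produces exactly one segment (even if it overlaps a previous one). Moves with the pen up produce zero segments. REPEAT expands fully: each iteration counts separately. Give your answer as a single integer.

Answer: 4

Derivation:
Executing turtle program step by step:
Start: pos=(0,0), heading=0, pen down
RT 306: heading 0 -> 54
FD 7: (0,0) -> (4.114,5.663) [heading=54, draw]
FD 8: (4.114,5.663) -> (8.817,12.135) [heading=54, draw]
RT 45: heading 54 -> 9
LT 30: heading 9 -> 39
RT 15: heading 39 -> 24
FD 16: (8.817,12.135) -> (23.434,18.643) [heading=24, draw]
RT 90: heading 24 -> 294
FD 11: (23.434,18.643) -> (27.908,8.594) [heading=294, draw]
Final: pos=(27.908,8.594), heading=294, 4 segment(s) drawn
Segments drawn: 4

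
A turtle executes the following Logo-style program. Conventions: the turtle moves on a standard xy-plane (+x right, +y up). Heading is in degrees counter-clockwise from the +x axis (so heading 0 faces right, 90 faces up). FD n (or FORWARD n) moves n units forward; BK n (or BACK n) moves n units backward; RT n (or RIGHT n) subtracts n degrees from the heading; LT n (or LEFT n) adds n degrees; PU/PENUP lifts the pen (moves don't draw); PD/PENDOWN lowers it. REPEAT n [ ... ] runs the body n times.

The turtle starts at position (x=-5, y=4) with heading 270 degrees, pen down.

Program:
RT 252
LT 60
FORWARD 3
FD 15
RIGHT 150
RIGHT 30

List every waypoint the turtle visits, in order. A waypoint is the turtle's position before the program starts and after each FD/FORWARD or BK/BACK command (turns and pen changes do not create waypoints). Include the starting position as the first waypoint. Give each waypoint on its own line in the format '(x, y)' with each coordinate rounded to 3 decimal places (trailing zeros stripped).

Executing turtle program step by step:
Start: pos=(-5,4), heading=270, pen down
RT 252: heading 270 -> 18
LT 60: heading 18 -> 78
FD 3: (-5,4) -> (-4.376,6.934) [heading=78, draw]
FD 15: (-4.376,6.934) -> (-1.258,21.607) [heading=78, draw]
RT 150: heading 78 -> 288
RT 30: heading 288 -> 258
Final: pos=(-1.258,21.607), heading=258, 2 segment(s) drawn
Waypoints (3 total):
(-5, 4)
(-4.376, 6.934)
(-1.258, 21.607)

Answer: (-5, 4)
(-4.376, 6.934)
(-1.258, 21.607)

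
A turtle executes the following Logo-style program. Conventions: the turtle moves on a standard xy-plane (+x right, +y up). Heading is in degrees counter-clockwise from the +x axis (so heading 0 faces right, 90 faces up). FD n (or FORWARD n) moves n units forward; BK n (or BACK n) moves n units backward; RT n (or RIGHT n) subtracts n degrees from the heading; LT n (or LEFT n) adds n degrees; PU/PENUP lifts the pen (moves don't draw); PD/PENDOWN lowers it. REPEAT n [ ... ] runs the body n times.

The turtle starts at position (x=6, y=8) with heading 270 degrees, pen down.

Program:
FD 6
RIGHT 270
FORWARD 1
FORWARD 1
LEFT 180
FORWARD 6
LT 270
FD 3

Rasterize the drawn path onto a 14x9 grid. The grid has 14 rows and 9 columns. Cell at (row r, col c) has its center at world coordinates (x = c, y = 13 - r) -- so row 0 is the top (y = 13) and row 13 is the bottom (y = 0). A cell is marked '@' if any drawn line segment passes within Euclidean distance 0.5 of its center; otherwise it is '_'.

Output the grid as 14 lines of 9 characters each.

Answer: _________
_________
_________
_________
_________
______@__
______@__
______@__
__@___@__
__@___@__
__@___@__
__@@@@@@@
_________
_________

Derivation:
Segment 0: (6,8) -> (6,2)
Segment 1: (6,2) -> (7,2)
Segment 2: (7,2) -> (8,2)
Segment 3: (8,2) -> (2,2)
Segment 4: (2,2) -> (2,5)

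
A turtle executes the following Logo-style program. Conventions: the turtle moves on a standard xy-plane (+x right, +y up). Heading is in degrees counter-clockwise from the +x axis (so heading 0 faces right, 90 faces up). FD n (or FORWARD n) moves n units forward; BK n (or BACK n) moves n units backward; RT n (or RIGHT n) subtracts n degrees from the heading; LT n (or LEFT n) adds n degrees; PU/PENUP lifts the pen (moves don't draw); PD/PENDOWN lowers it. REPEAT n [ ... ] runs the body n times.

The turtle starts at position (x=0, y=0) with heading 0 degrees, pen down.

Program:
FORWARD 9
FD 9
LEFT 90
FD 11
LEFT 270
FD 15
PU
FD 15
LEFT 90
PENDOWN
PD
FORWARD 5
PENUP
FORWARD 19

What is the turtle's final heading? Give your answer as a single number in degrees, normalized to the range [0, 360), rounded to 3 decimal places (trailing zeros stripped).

Answer: 90

Derivation:
Executing turtle program step by step:
Start: pos=(0,0), heading=0, pen down
FD 9: (0,0) -> (9,0) [heading=0, draw]
FD 9: (9,0) -> (18,0) [heading=0, draw]
LT 90: heading 0 -> 90
FD 11: (18,0) -> (18,11) [heading=90, draw]
LT 270: heading 90 -> 0
FD 15: (18,11) -> (33,11) [heading=0, draw]
PU: pen up
FD 15: (33,11) -> (48,11) [heading=0, move]
LT 90: heading 0 -> 90
PD: pen down
PD: pen down
FD 5: (48,11) -> (48,16) [heading=90, draw]
PU: pen up
FD 19: (48,16) -> (48,35) [heading=90, move]
Final: pos=(48,35), heading=90, 5 segment(s) drawn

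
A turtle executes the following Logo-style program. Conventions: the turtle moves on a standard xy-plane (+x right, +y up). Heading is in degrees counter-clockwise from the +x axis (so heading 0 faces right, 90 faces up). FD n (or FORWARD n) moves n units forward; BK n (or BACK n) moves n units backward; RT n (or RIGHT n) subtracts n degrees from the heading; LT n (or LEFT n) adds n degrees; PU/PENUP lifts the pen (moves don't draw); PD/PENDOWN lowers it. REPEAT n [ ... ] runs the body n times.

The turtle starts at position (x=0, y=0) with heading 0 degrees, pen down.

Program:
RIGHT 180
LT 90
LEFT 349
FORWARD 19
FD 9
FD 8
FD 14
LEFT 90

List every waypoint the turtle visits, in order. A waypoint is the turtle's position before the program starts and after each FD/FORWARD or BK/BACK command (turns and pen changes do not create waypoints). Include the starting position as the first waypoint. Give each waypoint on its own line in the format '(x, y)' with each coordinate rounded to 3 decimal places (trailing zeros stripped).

Answer: (0, 0)
(-3.625, -18.651)
(-5.343, -27.486)
(-6.869, -35.339)
(-9.54, -49.081)

Derivation:
Executing turtle program step by step:
Start: pos=(0,0), heading=0, pen down
RT 180: heading 0 -> 180
LT 90: heading 180 -> 270
LT 349: heading 270 -> 259
FD 19: (0,0) -> (-3.625,-18.651) [heading=259, draw]
FD 9: (-3.625,-18.651) -> (-5.343,-27.486) [heading=259, draw]
FD 8: (-5.343,-27.486) -> (-6.869,-35.339) [heading=259, draw]
FD 14: (-6.869,-35.339) -> (-9.54,-49.081) [heading=259, draw]
LT 90: heading 259 -> 349
Final: pos=(-9.54,-49.081), heading=349, 4 segment(s) drawn
Waypoints (5 total):
(0, 0)
(-3.625, -18.651)
(-5.343, -27.486)
(-6.869, -35.339)
(-9.54, -49.081)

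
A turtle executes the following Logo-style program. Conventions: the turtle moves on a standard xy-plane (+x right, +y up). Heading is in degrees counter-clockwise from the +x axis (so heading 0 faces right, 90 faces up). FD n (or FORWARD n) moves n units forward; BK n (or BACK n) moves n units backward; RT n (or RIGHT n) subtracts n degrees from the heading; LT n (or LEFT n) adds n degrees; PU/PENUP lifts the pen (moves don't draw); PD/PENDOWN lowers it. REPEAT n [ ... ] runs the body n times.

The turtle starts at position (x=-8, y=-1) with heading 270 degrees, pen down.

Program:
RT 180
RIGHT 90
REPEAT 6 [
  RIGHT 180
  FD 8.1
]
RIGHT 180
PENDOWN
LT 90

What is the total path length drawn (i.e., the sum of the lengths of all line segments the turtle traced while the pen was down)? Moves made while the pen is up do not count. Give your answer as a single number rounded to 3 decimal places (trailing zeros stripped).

Executing turtle program step by step:
Start: pos=(-8,-1), heading=270, pen down
RT 180: heading 270 -> 90
RT 90: heading 90 -> 0
REPEAT 6 [
  -- iteration 1/6 --
  RT 180: heading 0 -> 180
  FD 8.1: (-8,-1) -> (-16.1,-1) [heading=180, draw]
  -- iteration 2/6 --
  RT 180: heading 180 -> 0
  FD 8.1: (-16.1,-1) -> (-8,-1) [heading=0, draw]
  -- iteration 3/6 --
  RT 180: heading 0 -> 180
  FD 8.1: (-8,-1) -> (-16.1,-1) [heading=180, draw]
  -- iteration 4/6 --
  RT 180: heading 180 -> 0
  FD 8.1: (-16.1,-1) -> (-8,-1) [heading=0, draw]
  -- iteration 5/6 --
  RT 180: heading 0 -> 180
  FD 8.1: (-8,-1) -> (-16.1,-1) [heading=180, draw]
  -- iteration 6/6 --
  RT 180: heading 180 -> 0
  FD 8.1: (-16.1,-1) -> (-8,-1) [heading=0, draw]
]
RT 180: heading 0 -> 180
PD: pen down
LT 90: heading 180 -> 270
Final: pos=(-8,-1), heading=270, 6 segment(s) drawn

Segment lengths:
  seg 1: (-8,-1) -> (-16.1,-1), length = 8.1
  seg 2: (-16.1,-1) -> (-8,-1), length = 8.1
  seg 3: (-8,-1) -> (-16.1,-1), length = 8.1
  seg 4: (-16.1,-1) -> (-8,-1), length = 8.1
  seg 5: (-8,-1) -> (-16.1,-1), length = 8.1
  seg 6: (-16.1,-1) -> (-8,-1), length = 8.1
Total = 48.6

Answer: 48.6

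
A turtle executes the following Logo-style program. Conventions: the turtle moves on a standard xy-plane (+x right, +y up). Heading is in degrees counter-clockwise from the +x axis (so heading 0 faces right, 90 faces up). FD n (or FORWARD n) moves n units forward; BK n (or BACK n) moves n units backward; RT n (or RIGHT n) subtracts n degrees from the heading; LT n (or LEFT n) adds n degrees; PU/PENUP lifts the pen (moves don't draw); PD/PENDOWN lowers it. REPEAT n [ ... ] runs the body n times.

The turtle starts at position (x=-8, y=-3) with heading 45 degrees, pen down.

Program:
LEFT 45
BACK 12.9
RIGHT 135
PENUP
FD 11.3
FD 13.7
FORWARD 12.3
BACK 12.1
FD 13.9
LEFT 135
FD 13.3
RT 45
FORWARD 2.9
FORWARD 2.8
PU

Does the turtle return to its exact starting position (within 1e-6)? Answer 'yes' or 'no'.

Answer: no

Derivation:
Executing turtle program step by step:
Start: pos=(-8,-3), heading=45, pen down
LT 45: heading 45 -> 90
BK 12.9: (-8,-3) -> (-8,-15.9) [heading=90, draw]
RT 135: heading 90 -> 315
PU: pen up
FD 11.3: (-8,-15.9) -> (-0.01,-23.89) [heading=315, move]
FD 13.7: (-0.01,-23.89) -> (9.678,-33.578) [heading=315, move]
FD 12.3: (9.678,-33.578) -> (18.375,-42.275) [heading=315, move]
BK 12.1: (18.375,-42.275) -> (9.819,-33.719) [heading=315, move]
FD 13.9: (9.819,-33.719) -> (19.648,-43.548) [heading=315, move]
LT 135: heading 315 -> 90
FD 13.3: (19.648,-43.548) -> (19.648,-30.248) [heading=90, move]
RT 45: heading 90 -> 45
FD 2.9: (19.648,-30.248) -> (21.698,-28.197) [heading=45, move]
FD 2.8: (21.698,-28.197) -> (23.678,-26.217) [heading=45, move]
PU: pen up
Final: pos=(23.678,-26.217), heading=45, 1 segment(s) drawn

Start position: (-8, -3)
Final position: (23.678, -26.217)
Distance = 39.276; >= 1e-6 -> NOT closed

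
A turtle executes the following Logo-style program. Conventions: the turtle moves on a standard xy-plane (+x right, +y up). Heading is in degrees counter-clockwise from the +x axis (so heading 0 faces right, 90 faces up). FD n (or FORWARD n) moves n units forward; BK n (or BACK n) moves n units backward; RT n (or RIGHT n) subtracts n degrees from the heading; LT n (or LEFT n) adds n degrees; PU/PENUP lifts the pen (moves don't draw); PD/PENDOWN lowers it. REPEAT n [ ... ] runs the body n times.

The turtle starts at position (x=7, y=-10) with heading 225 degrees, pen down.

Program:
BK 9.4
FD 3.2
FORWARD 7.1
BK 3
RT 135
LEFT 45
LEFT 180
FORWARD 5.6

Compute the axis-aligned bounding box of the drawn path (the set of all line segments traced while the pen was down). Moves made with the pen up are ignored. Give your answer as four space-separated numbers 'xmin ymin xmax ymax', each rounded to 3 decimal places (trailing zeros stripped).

Executing turtle program step by step:
Start: pos=(7,-10), heading=225, pen down
BK 9.4: (7,-10) -> (13.647,-3.353) [heading=225, draw]
FD 3.2: (13.647,-3.353) -> (11.384,-5.616) [heading=225, draw]
FD 7.1: (11.384,-5.616) -> (6.364,-10.636) [heading=225, draw]
BK 3: (6.364,-10.636) -> (8.485,-8.515) [heading=225, draw]
RT 135: heading 225 -> 90
LT 45: heading 90 -> 135
LT 180: heading 135 -> 315
FD 5.6: (8.485,-8.515) -> (12.445,-12.475) [heading=315, draw]
Final: pos=(12.445,-12.475), heading=315, 5 segment(s) drawn

Segment endpoints: x in {6.364, 7, 8.485, 11.384, 12.445, 13.647}, y in {-12.475, -10.636, -10, -8.515, -5.616, -3.353}
xmin=6.364, ymin=-12.475, xmax=13.647, ymax=-3.353

Answer: 6.364 -12.475 13.647 -3.353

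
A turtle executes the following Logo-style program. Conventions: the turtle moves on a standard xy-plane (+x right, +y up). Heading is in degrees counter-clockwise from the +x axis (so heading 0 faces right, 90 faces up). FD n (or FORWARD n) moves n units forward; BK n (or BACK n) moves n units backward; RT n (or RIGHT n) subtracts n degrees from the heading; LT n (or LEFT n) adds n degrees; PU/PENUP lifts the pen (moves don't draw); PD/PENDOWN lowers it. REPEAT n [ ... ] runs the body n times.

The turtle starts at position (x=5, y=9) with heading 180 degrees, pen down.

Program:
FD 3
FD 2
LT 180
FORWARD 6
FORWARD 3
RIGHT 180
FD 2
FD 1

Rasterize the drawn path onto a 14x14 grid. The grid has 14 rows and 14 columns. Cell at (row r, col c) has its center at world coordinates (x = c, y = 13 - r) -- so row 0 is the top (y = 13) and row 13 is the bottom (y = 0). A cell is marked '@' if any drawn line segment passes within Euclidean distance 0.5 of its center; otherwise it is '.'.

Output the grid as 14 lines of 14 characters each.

Segment 0: (5,9) -> (2,9)
Segment 1: (2,9) -> (0,9)
Segment 2: (0,9) -> (6,9)
Segment 3: (6,9) -> (9,9)
Segment 4: (9,9) -> (7,9)
Segment 5: (7,9) -> (6,9)

Answer: ..............
..............
..............
..............
@@@@@@@@@@....
..............
..............
..............
..............
..............
..............
..............
..............
..............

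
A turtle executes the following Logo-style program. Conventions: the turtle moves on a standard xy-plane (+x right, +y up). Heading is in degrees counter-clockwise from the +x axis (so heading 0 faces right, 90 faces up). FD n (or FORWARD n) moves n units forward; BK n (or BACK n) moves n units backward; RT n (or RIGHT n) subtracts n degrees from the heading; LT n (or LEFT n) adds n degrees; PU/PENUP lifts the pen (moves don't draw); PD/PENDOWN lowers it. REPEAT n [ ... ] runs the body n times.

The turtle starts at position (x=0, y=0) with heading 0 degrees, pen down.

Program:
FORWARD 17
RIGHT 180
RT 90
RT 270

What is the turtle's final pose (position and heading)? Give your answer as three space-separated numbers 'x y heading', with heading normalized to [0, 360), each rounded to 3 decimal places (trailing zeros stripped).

Answer: 17 0 180

Derivation:
Executing turtle program step by step:
Start: pos=(0,0), heading=0, pen down
FD 17: (0,0) -> (17,0) [heading=0, draw]
RT 180: heading 0 -> 180
RT 90: heading 180 -> 90
RT 270: heading 90 -> 180
Final: pos=(17,0), heading=180, 1 segment(s) drawn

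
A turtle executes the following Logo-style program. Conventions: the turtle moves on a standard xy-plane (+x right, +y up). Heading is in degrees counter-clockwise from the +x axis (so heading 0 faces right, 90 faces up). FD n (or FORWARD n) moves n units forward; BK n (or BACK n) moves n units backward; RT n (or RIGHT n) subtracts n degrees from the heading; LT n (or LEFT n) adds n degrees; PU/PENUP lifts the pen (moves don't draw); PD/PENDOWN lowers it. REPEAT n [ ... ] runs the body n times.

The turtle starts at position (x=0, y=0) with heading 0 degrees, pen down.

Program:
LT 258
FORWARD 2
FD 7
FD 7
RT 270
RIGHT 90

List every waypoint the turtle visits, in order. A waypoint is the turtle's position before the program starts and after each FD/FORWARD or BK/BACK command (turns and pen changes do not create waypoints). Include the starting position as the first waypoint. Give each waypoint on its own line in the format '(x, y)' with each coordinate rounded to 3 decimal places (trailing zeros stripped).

Executing turtle program step by step:
Start: pos=(0,0), heading=0, pen down
LT 258: heading 0 -> 258
FD 2: (0,0) -> (-0.416,-1.956) [heading=258, draw]
FD 7: (-0.416,-1.956) -> (-1.871,-8.803) [heading=258, draw]
FD 7: (-1.871,-8.803) -> (-3.327,-15.65) [heading=258, draw]
RT 270: heading 258 -> 348
RT 90: heading 348 -> 258
Final: pos=(-3.327,-15.65), heading=258, 3 segment(s) drawn
Waypoints (4 total):
(0, 0)
(-0.416, -1.956)
(-1.871, -8.803)
(-3.327, -15.65)

Answer: (0, 0)
(-0.416, -1.956)
(-1.871, -8.803)
(-3.327, -15.65)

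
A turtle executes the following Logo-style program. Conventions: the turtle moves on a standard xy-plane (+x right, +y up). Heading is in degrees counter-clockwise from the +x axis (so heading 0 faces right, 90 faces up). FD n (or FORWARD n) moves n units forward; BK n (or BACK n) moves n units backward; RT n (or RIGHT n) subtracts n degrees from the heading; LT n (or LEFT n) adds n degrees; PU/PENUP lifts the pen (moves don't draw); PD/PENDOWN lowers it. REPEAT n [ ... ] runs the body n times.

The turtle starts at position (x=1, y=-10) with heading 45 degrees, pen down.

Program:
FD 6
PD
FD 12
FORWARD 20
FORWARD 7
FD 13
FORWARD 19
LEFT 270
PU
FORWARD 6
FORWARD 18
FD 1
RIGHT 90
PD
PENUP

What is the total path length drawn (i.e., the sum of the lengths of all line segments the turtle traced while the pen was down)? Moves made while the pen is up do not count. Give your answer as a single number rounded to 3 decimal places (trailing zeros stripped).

Answer: 77

Derivation:
Executing turtle program step by step:
Start: pos=(1,-10), heading=45, pen down
FD 6: (1,-10) -> (5.243,-5.757) [heading=45, draw]
PD: pen down
FD 12: (5.243,-5.757) -> (13.728,2.728) [heading=45, draw]
FD 20: (13.728,2.728) -> (27.87,16.87) [heading=45, draw]
FD 7: (27.87,16.87) -> (32.82,21.82) [heading=45, draw]
FD 13: (32.82,21.82) -> (42.012,31.012) [heading=45, draw]
FD 19: (42.012,31.012) -> (55.447,44.447) [heading=45, draw]
LT 270: heading 45 -> 315
PU: pen up
FD 6: (55.447,44.447) -> (59.69,40.205) [heading=315, move]
FD 18: (59.69,40.205) -> (72.418,27.477) [heading=315, move]
FD 1: (72.418,27.477) -> (73.125,26.77) [heading=315, move]
RT 90: heading 315 -> 225
PD: pen down
PU: pen up
Final: pos=(73.125,26.77), heading=225, 6 segment(s) drawn

Segment lengths:
  seg 1: (1,-10) -> (5.243,-5.757), length = 6
  seg 2: (5.243,-5.757) -> (13.728,2.728), length = 12
  seg 3: (13.728,2.728) -> (27.87,16.87), length = 20
  seg 4: (27.87,16.87) -> (32.82,21.82), length = 7
  seg 5: (32.82,21.82) -> (42.012,31.012), length = 13
  seg 6: (42.012,31.012) -> (55.447,44.447), length = 19
Total = 77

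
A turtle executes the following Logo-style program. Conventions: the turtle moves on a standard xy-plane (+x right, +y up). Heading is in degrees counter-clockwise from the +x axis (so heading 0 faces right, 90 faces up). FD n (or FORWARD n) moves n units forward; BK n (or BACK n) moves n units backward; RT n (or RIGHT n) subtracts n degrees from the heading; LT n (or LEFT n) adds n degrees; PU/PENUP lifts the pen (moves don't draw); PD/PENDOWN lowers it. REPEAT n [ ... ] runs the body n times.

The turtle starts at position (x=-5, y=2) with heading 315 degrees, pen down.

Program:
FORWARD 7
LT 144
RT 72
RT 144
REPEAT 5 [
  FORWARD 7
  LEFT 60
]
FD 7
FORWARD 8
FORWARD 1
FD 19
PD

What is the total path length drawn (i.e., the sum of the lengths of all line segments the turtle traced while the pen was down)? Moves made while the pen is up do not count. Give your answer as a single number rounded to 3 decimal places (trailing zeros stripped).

Answer: 77

Derivation:
Executing turtle program step by step:
Start: pos=(-5,2), heading=315, pen down
FD 7: (-5,2) -> (-0.05,-2.95) [heading=315, draw]
LT 144: heading 315 -> 99
RT 72: heading 99 -> 27
RT 144: heading 27 -> 243
REPEAT 5 [
  -- iteration 1/5 --
  FD 7: (-0.05,-2.95) -> (-3.228,-9.187) [heading=243, draw]
  LT 60: heading 243 -> 303
  -- iteration 2/5 --
  FD 7: (-3.228,-9.187) -> (0.584,-15.057) [heading=303, draw]
  LT 60: heading 303 -> 3
  -- iteration 3/5 --
  FD 7: (0.584,-15.057) -> (7.575,-14.691) [heading=3, draw]
  LT 60: heading 3 -> 63
  -- iteration 4/5 --
  FD 7: (7.575,-14.691) -> (10.753,-8.454) [heading=63, draw]
  LT 60: heading 63 -> 123
  -- iteration 5/5 --
  FD 7: (10.753,-8.454) -> (6.94,-2.583) [heading=123, draw]
  LT 60: heading 123 -> 183
]
FD 7: (6.94,-2.583) -> (-0.05,-2.95) [heading=183, draw]
FD 8: (-0.05,-2.95) -> (-8.039,-3.368) [heading=183, draw]
FD 1: (-8.039,-3.368) -> (-9.038,-3.421) [heading=183, draw]
FD 19: (-9.038,-3.421) -> (-28.012,-4.415) [heading=183, draw]
PD: pen down
Final: pos=(-28.012,-4.415), heading=183, 10 segment(s) drawn

Segment lengths:
  seg 1: (-5,2) -> (-0.05,-2.95), length = 7
  seg 2: (-0.05,-2.95) -> (-3.228,-9.187), length = 7
  seg 3: (-3.228,-9.187) -> (0.584,-15.057), length = 7
  seg 4: (0.584,-15.057) -> (7.575,-14.691), length = 7
  seg 5: (7.575,-14.691) -> (10.753,-8.454), length = 7
  seg 6: (10.753,-8.454) -> (6.94,-2.583), length = 7
  seg 7: (6.94,-2.583) -> (-0.05,-2.95), length = 7
  seg 8: (-0.05,-2.95) -> (-8.039,-3.368), length = 8
  seg 9: (-8.039,-3.368) -> (-9.038,-3.421), length = 1
  seg 10: (-9.038,-3.421) -> (-28.012,-4.415), length = 19
Total = 77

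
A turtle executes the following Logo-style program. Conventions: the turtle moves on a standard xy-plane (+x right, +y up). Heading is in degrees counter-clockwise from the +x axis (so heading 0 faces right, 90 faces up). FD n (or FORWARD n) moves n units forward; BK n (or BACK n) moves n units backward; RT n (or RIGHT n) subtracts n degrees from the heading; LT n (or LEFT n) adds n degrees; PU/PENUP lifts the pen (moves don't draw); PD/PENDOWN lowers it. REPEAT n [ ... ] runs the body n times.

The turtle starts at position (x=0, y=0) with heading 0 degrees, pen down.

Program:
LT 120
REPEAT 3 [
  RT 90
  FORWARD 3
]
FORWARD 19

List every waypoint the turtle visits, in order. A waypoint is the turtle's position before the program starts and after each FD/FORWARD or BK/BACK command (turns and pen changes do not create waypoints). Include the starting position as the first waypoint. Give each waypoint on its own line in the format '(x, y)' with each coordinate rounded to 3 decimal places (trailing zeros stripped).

Answer: (0, 0)
(2.598, 1.5)
(4.098, -1.098)
(1.5, -2.598)
(-14.954, -12.098)

Derivation:
Executing turtle program step by step:
Start: pos=(0,0), heading=0, pen down
LT 120: heading 0 -> 120
REPEAT 3 [
  -- iteration 1/3 --
  RT 90: heading 120 -> 30
  FD 3: (0,0) -> (2.598,1.5) [heading=30, draw]
  -- iteration 2/3 --
  RT 90: heading 30 -> 300
  FD 3: (2.598,1.5) -> (4.098,-1.098) [heading=300, draw]
  -- iteration 3/3 --
  RT 90: heading 300 -> 210
  FD 3: (4.098,-1.098) -> (1.5,-2.598) [heading=210, draw]
]
FD 19: (1.5,-2.598) -> (-14.954,-12.098) [heading=210, draw]
Final: pos=(-14.954,-12.098), heading=210, 4 segment(s) drawn
Waypoints (5 total):
(0, 0)
(2.598, 1.5)
(4.098, -1.098)
(1.5, -2.598)
(-14.954, -12.098)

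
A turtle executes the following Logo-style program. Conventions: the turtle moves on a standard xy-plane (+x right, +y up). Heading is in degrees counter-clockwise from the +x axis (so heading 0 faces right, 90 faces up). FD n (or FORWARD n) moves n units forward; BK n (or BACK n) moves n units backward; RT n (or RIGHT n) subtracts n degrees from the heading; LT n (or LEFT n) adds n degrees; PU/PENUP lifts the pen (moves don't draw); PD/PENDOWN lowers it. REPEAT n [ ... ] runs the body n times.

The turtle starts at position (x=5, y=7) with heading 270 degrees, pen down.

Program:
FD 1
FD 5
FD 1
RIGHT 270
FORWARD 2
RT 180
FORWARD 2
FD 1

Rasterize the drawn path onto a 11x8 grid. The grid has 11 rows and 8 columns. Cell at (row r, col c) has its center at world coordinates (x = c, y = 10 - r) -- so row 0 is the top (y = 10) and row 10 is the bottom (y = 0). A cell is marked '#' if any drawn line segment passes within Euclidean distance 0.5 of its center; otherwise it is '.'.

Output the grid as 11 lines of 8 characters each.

Segment 0: (5,7) -> (5,6)
Segment 1: (5,6) -> (5,1)
Segment 2: (5,1) -> (5,0)
Segment 3: (5,0) -> (7,0)
Segment 4: (7,0) -> (5,-0)
Segment 5: (5,-0) -> (4,-0)

Answer: ........
........
........
.....#..
.....#..
.....#..
.....#..
.....#..
.....#..
.....#..
....####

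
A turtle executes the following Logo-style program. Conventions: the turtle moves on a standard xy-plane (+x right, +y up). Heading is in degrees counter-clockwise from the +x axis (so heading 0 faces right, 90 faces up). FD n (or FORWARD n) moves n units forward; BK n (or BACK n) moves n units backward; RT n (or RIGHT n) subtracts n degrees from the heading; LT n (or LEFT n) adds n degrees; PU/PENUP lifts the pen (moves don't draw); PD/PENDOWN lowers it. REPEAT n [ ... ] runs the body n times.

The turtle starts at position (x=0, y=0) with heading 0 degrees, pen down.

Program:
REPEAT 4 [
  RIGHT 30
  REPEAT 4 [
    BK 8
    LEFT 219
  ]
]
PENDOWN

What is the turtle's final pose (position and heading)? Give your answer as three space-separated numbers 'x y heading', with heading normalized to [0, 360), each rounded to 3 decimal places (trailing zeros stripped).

Executing turtle program step by step:
Start: pos=(0,0), heading=0, pen down
REPEAT 4 [
  -- iteration 1/4 --
  RT 30: heading 0 -> 330
  REPEAT 4 [
    -- iteration 1/4 --
    BK 8: (0,0) -> (-6.928,4) [heading=330, draw]
    LT 219: heading 330 -> 189
    -- iteration 2/4 --
    BK 8: (-6.928,4) -> (0.973,5.251) [heading=189, draw]
    LT 219: heading 189 -> 48
    -- iteration 3/4 --
    BK 8: (0.973,5.251) -> (-4.38,-0.694) [heading=48, draw]
    LT 219: heading 48 -> 267
    -- iteration 4/4 --
    BK 8: (-4.38,-0.694) -> (-3.961,7.295) [heading=267, draw]
    LT 219: heading 267 -> 126
  ]
  -- iteration 2/4 --
  RT 30: heading 126 -> 96
  REPEAT 4 [
    -- iteration 1/4 --
    BK 8: (-3.961,7.295) -> (-3.125,-0.661) [heading=96, draw]
    LT 219: heading 96 -> 315
    -- iteration 2/4 --
    BK 8: (-3.125,-0.661) -> (-8.782,4.996) [heading=315, draw]
    LT 219: heading 315 -> 174
    -- iteration 3/4 --
    BK 8: (-8.782,4.996) -> (-0.826,4.16) [heading=174, draw]
    LT 219: heading 174 -> 33
    -- iteration 4/4 --
    BK 8: (-0.826,4.16) -> (-7.535,-0.197) [heading=33, draw]
    LT 219: heading 33 -> 252
  ]
  -- iteration 3/4 --
  RT 30: heading 252 -> 222
  REPEAT 4 [
    -- iteration 1/4 --
    BK 8: (-7.535,-0.197) -> (-1.59,5.156) [heading=222, draw]
    LT 219: heading 222 -> 81
    -- iteration 2/4 --
    BK 8: (-1.59,5.156) -> (-2.841,-2.746) [heading=81, draw]
    LT 219: heading 81 -> 300
    -- iteration 3/4 --
    BK 8: (-2.841,-2.746) -> (-6.841,4.182) [heading=300, draw]
    LT 219: heading 300 -> 159
    -- iteration 4/4 --
    BK 8: (-6.841,4.182) -> (0.627,1.315) [heading=159, draw]
    LT 219: heading 159 -> 18
  ]
  -- iteration 4/4 --
  RT 30: heading 18 -> 348
  REPEAT 4 [
    -- iteration 1/4 --
    BK 8: (0.627,1.315) -> (-7.198,2.979) [heading=348, draw]
    LT 219: heading 348 -> 207
    -- iteration 2/4 --
    BK 8: (-7.198,2.979) -> (-0.07,6.611) [heading=207, draw]
    LT 219: heading 207 -> 66
    -- iteration 3/4 --
    BK 8: (-0.07,6.611) -> (-3.324,-0.698) [heading=66, draw]
    LT 219: heading 66 -> 285
    -- iteration 4/4 --
    BK 8: (-3.324,-0.698) -> (-5.394,7.03) [heading=285, draw]
    LT 219: heading 285 -> 144
  ]
]
PD: pen down
Final: pos=(-5.394,7.03), heading=144, 16 segment(s) drawn

Answer: -5.394 7.03 144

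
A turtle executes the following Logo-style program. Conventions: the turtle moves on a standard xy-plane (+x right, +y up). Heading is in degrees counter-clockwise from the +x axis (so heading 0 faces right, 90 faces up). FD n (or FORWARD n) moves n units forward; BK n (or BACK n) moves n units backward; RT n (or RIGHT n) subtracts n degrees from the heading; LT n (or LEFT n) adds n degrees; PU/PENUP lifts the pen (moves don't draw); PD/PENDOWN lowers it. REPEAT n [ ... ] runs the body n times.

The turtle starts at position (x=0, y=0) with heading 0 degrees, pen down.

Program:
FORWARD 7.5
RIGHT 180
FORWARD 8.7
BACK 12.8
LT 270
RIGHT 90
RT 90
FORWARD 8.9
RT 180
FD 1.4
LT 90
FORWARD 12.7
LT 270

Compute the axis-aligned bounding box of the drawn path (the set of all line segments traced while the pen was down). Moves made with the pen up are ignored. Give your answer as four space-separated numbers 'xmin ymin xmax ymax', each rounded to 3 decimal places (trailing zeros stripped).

Executing turtle program step by step:
Start: pos=(0,0), heading=0, pen down
FD 7.5: (0,0) -> (7.5,0) [heading=0, draw]
RT 180: heading 0 -> 180
FD 8.7: (7.5,0) -> (-1.2,0) [heading=180, draw]
BK 12.8: (-1.2,0) -> (11.6,0) [heading=180, draw]
LT 270: heading 180 -> 90
RT 90: heading 90 -> 0
RT 90: heading 0 -> 270
FD 8.9: (11.6,0) -> (11.6,-8.9) [heading=270, draw]
RT 180: heading 270 -> 90
FD 1.4: (11.6,-8.9) -> (11.6,-7.5) [heading=90, draw]
LT 90: heading 90 -> 180
FD 12.7: (11.6,-7.5) -> (-1.1,-7.5) [heading=180, draw]
LT 270: heading 180 -> 90
Final: pos=(-1.1,-7.5), heading=90, 6 segment(s) drawn

Segment endpoints: x in {-1.2, -1.1, 0, 7.5, 11.6}, y in {-8.9, -7.5, -7.5, 0, 0, 0}
xmin=-1.2, ymin=-8.9, xmax=11.6, ymax=0

Answer: -1.2 -8.9 11.6 0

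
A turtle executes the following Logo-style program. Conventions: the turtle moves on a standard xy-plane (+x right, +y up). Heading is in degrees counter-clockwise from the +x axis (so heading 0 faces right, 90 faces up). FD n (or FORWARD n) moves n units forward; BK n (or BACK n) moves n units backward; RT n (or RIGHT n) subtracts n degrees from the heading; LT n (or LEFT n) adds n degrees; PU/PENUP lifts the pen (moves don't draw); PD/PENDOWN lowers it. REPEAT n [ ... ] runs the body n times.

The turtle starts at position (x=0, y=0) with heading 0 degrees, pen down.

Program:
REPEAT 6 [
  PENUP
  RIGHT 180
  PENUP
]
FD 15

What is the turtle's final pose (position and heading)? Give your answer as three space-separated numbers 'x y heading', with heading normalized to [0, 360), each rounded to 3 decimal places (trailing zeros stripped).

Executing turtle program step by step:
Start: pos=(0,0), heading=0, pen down
REPEAT 6 [
  -- iteration 1/6 --
  PU: pen up
  RT 180: heading 0 -> 180
  PU: pen up
  -- iteration 2/6 --
  PU: pen up
  RT 180: heading 180 -> 0
  PU: pen up
  -- iteration 3/6 --
  PU: pen up
  RT 180: heading 0 -> 180
  PU: pen up
  -- iteration 4/6 --
  PU: pen up
  RT 180: heading 180 -> 0
  PU: pen up
  -- iteration 5/6 --
  PU: pen up
  RT 180: heading 0 -> 180
  PU: pen up
  -- iteration 6/6 --
  PU: pen up
  RT 180: heading 180 -> 0
  PU: pen up
]
FD 15: (0,0) -> (15,0) [heading=0, move]
Final: pos=(15,0), heading=0, 0 segment(s) drawn

Answer: 15 0 0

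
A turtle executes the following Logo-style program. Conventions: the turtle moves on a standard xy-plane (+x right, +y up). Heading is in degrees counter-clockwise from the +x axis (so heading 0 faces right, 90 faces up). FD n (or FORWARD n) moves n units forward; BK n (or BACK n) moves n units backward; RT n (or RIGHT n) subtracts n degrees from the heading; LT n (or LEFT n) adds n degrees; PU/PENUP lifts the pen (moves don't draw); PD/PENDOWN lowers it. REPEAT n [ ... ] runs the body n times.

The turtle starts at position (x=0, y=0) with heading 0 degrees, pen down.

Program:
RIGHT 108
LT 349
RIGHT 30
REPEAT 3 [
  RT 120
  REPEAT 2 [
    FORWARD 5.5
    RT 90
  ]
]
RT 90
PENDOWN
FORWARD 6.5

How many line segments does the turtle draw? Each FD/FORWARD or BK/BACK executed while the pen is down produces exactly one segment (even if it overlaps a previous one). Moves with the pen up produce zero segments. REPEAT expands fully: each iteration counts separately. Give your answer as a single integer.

Answer: 7

Derivation:
Executing turtle program step by step:
Start: pos=(0,0), heading=0, pen down
RT 108: heading 0 -> 252
LT 349: heading 252 -> 241
RT 30: heading 241 -> 211
REPEAT 3 [
  -- iteration 1/3 --
  RT 120: heading 211 -> 91
  REPEAT 2 [
    -- iteration 1/2 --
    FD 5.5: (0,0) -> (-0.096,5.499) [heading=91, draw]
    RT 90: heading 91 -> 1
    -- iteration 2/2 --
    FD 5.5: (-0.096,5.499) -> (5.403,5.595) [heading=1, draw]
    RT 90: heading 1 -> 271
  ]
  -- iteration 2/3 --
  RT 120: heading 271 -> 151
  REPEAT 2 [
    -- iteration 1/2 --
    FD 5.5: (5.403,5.595) -> (0.593,8.262) [heading=151, draw]
    RT 90: heading 151 -> 61
    -- iteration 2/2 --
    FD 5.5: (0.593,8.262) -> (3.259,13.072) [heading=61, draw]
    RT 90: heading 61 -> 331
  ]
  -- iteration 3/3 --
  RT 120: heading 331 -> 211
  REPEAT 2 [
    -- iteration 1/2 --
    FD 5.5: (3.259,13.072) -> (-1.455,10.239) [heading=211, draw]
    RT 90: heading 211 -> 121
    -- iteration 2/2 --
    FD 5.5: (-1.455,10.239) -> (-4.288,14.954) [heading=121, draw]
    RT 90: heading 121 -> 31
  ]
]
RT 90: heading 31 -> 301
PD: pen down
FD 6.5: (-4.288,14.954) -> (-0.94,9.382) [heading=301, draw]
Final: pos=(-0.94,9.382), heading=301, 7 segment(s) drawn
Segments drawn: 7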